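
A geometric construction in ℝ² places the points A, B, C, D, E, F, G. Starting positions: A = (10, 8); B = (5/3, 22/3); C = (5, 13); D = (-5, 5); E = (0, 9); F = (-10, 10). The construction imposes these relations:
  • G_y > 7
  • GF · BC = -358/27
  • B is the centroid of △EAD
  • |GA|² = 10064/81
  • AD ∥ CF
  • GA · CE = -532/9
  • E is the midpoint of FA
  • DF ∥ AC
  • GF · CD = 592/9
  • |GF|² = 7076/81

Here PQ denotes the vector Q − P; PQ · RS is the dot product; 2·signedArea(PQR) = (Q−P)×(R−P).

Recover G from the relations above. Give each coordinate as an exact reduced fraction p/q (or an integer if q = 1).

1. G_x = -10/9  [GF · CD = 592/9 ∩ GF · BC = -358/27]
2. G_y = 64/9  [GF · CD = 592/9 ∩ GF · BC = -358/27]
   → G = (-10/9, 64/9)

G = (-10/9, 64/9)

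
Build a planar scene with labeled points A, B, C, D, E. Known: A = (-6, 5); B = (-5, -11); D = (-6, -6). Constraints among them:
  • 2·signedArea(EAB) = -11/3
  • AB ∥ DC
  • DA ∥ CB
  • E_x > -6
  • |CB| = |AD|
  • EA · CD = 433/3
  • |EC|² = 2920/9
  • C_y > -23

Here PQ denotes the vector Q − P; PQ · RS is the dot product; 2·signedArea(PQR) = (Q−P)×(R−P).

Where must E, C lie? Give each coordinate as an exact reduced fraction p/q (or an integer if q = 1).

1. C_x = -5  [DA ∥ CB ∩ AB ∥ DC]
2. C_y = -22  [DA ∥ CB ∩ AB ∥ DC]
   → C = (-5, -22)
3. E_x = -17/3  [EA · CD = 433/3 ∩ 2·signedArea(EAB) = -11/3]
4. E_y = -4  [EA · CD = 433/3 ∩ 2·signedArea(EAB) = -11/3]
   → E = (-17/3, -4)

C = (-5, -22)
E = (-17/3, -4)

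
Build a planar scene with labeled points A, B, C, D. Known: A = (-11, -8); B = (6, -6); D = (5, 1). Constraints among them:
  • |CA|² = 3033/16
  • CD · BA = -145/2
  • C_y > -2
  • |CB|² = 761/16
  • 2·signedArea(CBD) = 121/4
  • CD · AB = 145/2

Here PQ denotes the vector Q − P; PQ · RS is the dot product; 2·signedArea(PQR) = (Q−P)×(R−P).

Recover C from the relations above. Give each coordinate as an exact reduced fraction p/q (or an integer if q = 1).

1. C_x = 1  [2·signedArea(CBD) = 121/4 ∩ CD · AB = 145/2]
2. C_y = -5/4  [2·signedArea(CBD) = 121/4 ∩ CD · AB = 145/2]
   → C = (1, -5/4)

C = (1, -5/4)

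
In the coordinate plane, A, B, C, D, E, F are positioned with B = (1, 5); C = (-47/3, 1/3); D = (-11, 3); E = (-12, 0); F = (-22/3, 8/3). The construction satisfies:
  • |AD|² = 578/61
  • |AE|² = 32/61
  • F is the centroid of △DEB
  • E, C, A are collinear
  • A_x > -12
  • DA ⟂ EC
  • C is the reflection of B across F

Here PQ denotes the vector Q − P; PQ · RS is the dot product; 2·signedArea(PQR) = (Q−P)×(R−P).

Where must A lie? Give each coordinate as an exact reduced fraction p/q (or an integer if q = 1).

1. A_x = -688/61  [E, C, A are collinear ∩ DA ⟂ EC]
2. A_y = -4/61  [E, C, A are collinear ∩ DA ⟂ EC]
   → A = (-688/61, -4/61)

A = (-688/61, -4/61)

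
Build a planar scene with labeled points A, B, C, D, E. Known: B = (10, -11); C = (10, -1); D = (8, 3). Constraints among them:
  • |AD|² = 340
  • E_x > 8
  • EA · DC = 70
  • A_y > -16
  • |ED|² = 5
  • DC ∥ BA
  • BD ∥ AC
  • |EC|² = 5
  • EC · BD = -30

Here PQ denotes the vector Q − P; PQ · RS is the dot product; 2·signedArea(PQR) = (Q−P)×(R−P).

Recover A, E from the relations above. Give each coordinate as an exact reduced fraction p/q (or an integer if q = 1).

1. A_x = 12  [BD ∥ AC ∩ DC ∥ BA]
2. A_y = -15  [BD ∥ AC ∩ DC ∥ BA]
   → A = (12, -15)
3. E_x = 9  [EA · DC = 70 ∩ EC · BD = -30]
4. E_y = 1  [EA · DC = 70 ∩ EC · BD = -30]
   → E = (9, 1)

A = (12, -15)
E = (9, 1)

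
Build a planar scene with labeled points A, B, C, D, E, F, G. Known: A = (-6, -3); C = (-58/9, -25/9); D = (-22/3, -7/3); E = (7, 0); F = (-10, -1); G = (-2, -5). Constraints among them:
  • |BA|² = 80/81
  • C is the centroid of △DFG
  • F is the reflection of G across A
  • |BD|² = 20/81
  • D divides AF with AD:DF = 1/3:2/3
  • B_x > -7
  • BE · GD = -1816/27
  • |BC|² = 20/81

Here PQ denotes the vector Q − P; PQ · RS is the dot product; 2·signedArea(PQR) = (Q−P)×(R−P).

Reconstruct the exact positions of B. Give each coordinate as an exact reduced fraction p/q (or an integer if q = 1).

1. B_x = -62/9  [line 16/3·x + -8/3·y + 808/27 = 0 ∩ |BC|² = 20/81]
2. B_y = -23/9  [line 16/3·x + -8/3·y + 808/27 = 0 ∩ |BC|² = 20/81]
   → B = (-62/9, -23/9)

B = (-62/9, -23/9)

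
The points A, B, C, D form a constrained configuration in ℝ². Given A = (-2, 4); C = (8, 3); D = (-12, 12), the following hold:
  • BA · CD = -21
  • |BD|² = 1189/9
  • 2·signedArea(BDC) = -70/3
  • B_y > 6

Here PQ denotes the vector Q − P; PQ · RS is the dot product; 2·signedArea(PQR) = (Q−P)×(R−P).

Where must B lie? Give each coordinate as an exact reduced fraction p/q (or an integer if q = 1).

B = (-2, 19/3)

1. B_x = -2  [BA · CD = -21 ∩ 2·signedArea(BDC) = -70/3]
2. B_y = 19/3  [BA · CD = -21 ∩ 2·signedArea(BDC) = -70/3]
   → B = (-2, 19/3)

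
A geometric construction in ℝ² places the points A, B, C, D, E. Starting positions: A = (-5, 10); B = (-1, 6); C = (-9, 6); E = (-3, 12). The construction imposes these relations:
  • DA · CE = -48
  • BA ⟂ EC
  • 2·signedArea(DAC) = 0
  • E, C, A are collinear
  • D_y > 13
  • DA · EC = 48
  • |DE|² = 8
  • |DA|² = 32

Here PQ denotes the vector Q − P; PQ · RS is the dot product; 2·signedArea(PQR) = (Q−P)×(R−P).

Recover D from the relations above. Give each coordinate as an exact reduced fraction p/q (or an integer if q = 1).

D = (-1, 14)

1. D_x = -1  [2·signedArea(DAC) = 0 ∩ DA · CE = -48]
2. D_y = 14  [2·signedArea(DAC) = 0 ∩ DA · CE = -48]
   → D = (-1, 14)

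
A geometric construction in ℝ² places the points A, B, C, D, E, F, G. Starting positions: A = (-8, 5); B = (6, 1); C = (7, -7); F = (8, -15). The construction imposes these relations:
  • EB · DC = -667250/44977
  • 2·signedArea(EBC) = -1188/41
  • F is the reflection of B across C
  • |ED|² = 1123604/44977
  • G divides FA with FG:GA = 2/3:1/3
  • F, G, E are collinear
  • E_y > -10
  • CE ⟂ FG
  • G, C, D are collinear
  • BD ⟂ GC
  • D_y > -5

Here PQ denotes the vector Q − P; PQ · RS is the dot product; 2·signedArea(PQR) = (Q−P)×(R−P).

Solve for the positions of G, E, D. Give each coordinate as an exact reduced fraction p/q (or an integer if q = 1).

1. G_x = -8/3  [G divides FA with FG:GA = 2/3:1/3]
2. G_y = -5/3  [G divides FA with FG:GA = 2/3:1/3]
   → G = (-8/3, -5/3)
3. E_x = 152/41  [F, G, E are collinear ∩ CE ⟂ FG]
4. E_y = -395/41  [F, G, E are collinear ∩ CE ⟂ FG]
   → E = (152/41, -395/41)
5. D_x = 3126/1097  [G, C, D are collinear ∩ BD ⟂ GC]
6. D_y = -5167/1097  [G, C, D are collinear ∩ BD ⟂ GC]
   → D = (3126/1097, -5167/1097)

D = (3126/1097, -5167/1097)
E = (152/41, -395/41)
G = (-8/3, -5/3)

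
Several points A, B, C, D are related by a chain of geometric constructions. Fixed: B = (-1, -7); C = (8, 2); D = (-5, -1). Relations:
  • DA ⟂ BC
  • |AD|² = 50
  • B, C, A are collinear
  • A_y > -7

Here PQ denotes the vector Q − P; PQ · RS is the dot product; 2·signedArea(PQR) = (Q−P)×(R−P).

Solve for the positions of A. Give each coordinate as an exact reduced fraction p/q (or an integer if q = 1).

1. A_x = 0  [B, C, A are collinear ∩ DA ⟂ BC]
2. A_y = -6  [B, C, A are collinear ∩ DA ⟂ BC]
   → A = (0, -6)

A = (0, -6)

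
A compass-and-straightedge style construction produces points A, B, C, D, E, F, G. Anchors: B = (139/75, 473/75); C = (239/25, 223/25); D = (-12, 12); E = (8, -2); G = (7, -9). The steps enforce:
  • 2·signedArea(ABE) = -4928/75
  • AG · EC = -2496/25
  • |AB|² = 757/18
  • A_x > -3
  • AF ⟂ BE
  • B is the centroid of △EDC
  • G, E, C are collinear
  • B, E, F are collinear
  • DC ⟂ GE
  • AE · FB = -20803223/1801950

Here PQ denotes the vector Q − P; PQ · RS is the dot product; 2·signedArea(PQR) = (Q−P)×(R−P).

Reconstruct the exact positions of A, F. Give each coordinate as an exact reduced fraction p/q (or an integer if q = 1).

1. A_x = -5/2  [2·signedArea(ABE) = -4928/75 ∩ AG · EC = -2496/25]
2. A_y = 3/2  [2·signedArea(ABE) = -4928/75 ∩ AG · EC = -2496/25]
   → A = (-5/2, 3/2)
3. F_x = 1568519/600650  [B, E, F are collinear ∩ AF ⟂ BE]
4. F_y = 3172783/600650  [B, E, F are collinear ∩ AF ⟂ BE]
   → F = (1568519/600650, 3172783/600650)

A = (-5/2, 3/2)
F = (1568519/600650, 3172783/600650)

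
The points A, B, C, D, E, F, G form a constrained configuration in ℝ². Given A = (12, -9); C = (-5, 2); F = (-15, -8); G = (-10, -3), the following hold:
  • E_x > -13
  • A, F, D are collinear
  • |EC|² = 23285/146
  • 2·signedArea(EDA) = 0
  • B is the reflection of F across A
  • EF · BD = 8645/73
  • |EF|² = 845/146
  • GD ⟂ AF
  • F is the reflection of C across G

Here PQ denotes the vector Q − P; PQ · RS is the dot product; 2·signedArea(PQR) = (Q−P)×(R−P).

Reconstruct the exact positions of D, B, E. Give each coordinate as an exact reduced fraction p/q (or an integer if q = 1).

B = (39, -10)
D = (-744/73, -597/73)
E = (-1839/146, -1181/146)

1. D_x = -744/73  [A, F, D are collinear ∩ GD ⟂ AF]
2. D_y = -597/73  [A, F, D are collinear ∩ GD ⟂ AF]
   → D = (-744/73, -597/73)
3. B_x = 39  [B is the reflection of F across A]
4. B_y = -10  [B is the reflection of F across A]
   → B = (39, -10)
5. E_x = -1839/146  [2·signedArea(EDA) = 0 ∩ EF · BD = 8645/73]
6. E_y = -1181/146  [2·signedArea(EDA) = 0 ∩ EF · BD = 8645/73]
   → E = (-1839/146, -1181/146)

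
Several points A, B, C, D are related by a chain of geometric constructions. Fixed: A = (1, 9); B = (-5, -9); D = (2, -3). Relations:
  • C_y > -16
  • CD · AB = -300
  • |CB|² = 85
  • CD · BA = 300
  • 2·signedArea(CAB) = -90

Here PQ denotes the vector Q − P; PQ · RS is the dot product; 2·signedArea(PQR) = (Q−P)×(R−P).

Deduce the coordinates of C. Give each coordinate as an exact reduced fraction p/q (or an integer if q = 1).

C = (-12, -15)

1. C_x = -12  [CD · BA = 300 ∩ 2·signedArea(CAB) = -90]
2. C_y = -15  [CD · BA = 300 ∩ 2·signedArea(CAB) = -90]
   → C = (-12, -15)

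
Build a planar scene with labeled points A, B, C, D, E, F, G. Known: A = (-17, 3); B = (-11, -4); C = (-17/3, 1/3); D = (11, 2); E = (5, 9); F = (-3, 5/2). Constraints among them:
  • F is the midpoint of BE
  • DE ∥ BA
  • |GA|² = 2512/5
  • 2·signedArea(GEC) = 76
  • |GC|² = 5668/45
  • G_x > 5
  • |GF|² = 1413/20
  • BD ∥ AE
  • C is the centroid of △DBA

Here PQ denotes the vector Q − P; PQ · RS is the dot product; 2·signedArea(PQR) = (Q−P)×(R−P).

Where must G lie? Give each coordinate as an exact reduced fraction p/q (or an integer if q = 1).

1. G_x = 27/5  [line 26/3·x + -32/3·y + -70/3 = 0 ∩ |GA|² = 2512/5]
2. G_y = 11/5  [line 26/3·x + -32/3·y + -70/3 = 0 ∩ |GA|² = 2512/5]
   → G = (27/5, 11/5)

G = (27/5, 11/5)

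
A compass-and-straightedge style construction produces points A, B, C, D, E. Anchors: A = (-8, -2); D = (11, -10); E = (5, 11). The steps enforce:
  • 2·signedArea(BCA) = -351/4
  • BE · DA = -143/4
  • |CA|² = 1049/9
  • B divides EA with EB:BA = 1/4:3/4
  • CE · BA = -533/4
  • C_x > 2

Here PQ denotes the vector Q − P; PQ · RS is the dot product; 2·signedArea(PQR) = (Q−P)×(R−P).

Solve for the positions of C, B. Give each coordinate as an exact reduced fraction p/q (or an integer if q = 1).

1. B_x = 7/4  [B divides EA with EB:BA = 1/4:3/4]
2. B_y = 31/4  [B divides EA with EB:BA = 1/4:3/4]
   → B = (7/4, 31/4)
3. C_x = 8/3  [CE · BA = -533/4 ∩ 2·signedArea(BCA) = -351/4]
4. C_y = -1/3  [CE · BA = -533/4 ∩ 2·signedArea(BCA) = -351/4]
   → C = (8/3, -1/3)

B = (7/4, 31/4)
C = (8/3, -1/3)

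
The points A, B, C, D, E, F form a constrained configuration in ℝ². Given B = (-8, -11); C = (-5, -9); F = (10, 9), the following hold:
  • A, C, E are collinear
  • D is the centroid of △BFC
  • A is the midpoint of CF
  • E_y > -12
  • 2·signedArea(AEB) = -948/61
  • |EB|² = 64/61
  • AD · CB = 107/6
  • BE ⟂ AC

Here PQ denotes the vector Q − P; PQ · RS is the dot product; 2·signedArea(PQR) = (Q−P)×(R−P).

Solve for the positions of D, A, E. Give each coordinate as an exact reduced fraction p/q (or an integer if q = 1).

1. D_x = -1  [D is the centroid of △BFC]
2. D_y = -11/3  [D is the centroid of △BFC]
   → D = (-1, -11/3)
3. A_x = 5/2  [A is the midpoint of CF]
4. A_y = 0  [A is the midpoint of CF]
   → A = (5/2, 0)
5. E_x = -440/61  [A, C, E are collinear ∩ BE ⟂ AC]
6. E_y = -711/61  [A, C, E are collinear ∩ BE ⟂ AC]
   → E = (-440/61, -711/61)

A = (5/2, 0)
D = (-1, -11/3)
E = (-440/61, -711/61)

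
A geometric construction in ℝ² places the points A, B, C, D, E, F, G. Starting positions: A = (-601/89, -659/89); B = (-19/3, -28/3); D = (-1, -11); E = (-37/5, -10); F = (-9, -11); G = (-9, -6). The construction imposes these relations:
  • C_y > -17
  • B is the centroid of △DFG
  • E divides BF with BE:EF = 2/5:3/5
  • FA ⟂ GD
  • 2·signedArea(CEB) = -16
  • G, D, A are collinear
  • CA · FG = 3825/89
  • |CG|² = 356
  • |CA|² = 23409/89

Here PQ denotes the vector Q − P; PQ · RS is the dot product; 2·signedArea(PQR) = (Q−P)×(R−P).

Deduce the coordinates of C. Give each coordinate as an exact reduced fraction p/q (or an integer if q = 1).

C = (7, -16)

1. C_x = 7  [CA · FG = 3825/89 ∩ 2·signedArea(CEB) = -16]
2. C_y = -16  [CA · FG = 3825/89 ∩ 2·signedArea(CEB) = -16]
   → C = (7, -16)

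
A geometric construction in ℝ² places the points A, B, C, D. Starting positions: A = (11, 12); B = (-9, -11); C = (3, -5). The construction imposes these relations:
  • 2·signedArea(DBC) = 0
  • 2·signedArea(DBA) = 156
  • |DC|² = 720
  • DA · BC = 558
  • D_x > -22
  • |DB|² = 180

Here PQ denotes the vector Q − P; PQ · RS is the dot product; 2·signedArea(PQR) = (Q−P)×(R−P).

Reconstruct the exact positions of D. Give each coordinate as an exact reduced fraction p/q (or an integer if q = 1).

D = (-21, -17)

1. D_x = -21  [2·signedArea(DBC) = 0 ∩ 2·signedArea(DBA) = 156]
2. D_y = -17  [2·signedArea(DBC) = 0 ∩ 2·signedArea(DBA) = 156]
   → D = (-21, -17)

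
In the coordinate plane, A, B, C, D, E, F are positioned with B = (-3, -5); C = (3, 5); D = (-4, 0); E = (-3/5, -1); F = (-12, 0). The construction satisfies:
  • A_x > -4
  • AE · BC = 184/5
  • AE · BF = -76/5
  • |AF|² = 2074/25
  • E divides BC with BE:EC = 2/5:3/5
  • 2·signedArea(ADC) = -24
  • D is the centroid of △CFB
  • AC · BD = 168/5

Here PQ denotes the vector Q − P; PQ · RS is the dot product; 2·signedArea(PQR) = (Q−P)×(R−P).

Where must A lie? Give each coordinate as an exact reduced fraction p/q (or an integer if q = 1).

1. A_x = -17/5  [AC · BD = 168/5 ∩ 2·signedArea(ADC) = -24]
2. A_y = -3  [AC · BD = 168/5 ∩ 2·signedArea(ADC) = -24]
   → A = (-17/5, -3)

A = (-17/5, -3)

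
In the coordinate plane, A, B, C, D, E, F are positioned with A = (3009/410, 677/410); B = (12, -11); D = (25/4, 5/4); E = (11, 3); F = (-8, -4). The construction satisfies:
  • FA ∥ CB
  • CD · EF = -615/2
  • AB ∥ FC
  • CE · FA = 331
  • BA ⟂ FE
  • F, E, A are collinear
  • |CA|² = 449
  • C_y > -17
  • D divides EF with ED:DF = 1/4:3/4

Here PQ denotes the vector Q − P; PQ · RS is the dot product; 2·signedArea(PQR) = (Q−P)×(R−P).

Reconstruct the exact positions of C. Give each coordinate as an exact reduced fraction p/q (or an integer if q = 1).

1. C_x = -1369/410  [FA ∥ CB ∩ AB ∥ FC]
2. C_y = -6827/410  [FA ∥ CB ∩ AB ∥ FC]
   → C = (-1369/410, -6827/410)

C = (-1369/410, -6827/410)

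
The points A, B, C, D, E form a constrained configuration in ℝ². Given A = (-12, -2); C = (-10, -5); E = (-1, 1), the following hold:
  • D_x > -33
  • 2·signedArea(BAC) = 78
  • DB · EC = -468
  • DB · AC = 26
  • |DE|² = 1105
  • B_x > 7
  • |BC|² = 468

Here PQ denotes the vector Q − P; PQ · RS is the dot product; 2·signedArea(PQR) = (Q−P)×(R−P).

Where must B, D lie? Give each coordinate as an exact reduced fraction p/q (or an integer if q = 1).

B = (8, 7)
D = (-32, -11)

1. B_x = 8  [line 3·x + 2·y + -38 = 0 ∩ |BC|² = 468]
2. B_y = 7  [line 3·x + 2·y + -38 = 0 ∩ |BC|² = 468]
   → B = (8, 7)
3. D_x = -32  [DB · AC = 26 ∩ DB · EC = -468]
4. D_y = -11  [DB · AC = 26 ∩ DB · EC = -468]
   → D = (-32, -11)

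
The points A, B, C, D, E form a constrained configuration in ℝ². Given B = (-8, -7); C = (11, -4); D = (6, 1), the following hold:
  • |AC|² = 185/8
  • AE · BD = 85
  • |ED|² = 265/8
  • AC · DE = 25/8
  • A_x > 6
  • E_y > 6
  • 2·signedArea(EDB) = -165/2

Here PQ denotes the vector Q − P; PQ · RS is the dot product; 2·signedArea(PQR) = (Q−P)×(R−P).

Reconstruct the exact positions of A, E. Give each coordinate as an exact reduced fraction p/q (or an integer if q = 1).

1. E_x = 23/4  [line 8·x + -14·y + 97/2 = 0 ∩ |ED|² = 265/8]
2. E_y = 27/4  [line 8·x + -14·y + 97/2 = 0 ∩ |ED|² = 265/8]
   → E = (23/4, 27/4)
3. A_x = 25/4  [AE · BD = 85 ∩ AC · DE = 25/8]
4. A_y = -19/4  [AE · BD = 85 ∩ AC · DE = 25/8]
   → A = (25/4, -19/4)

A = (25/4, -19/4)
E = (23/4, 27/4)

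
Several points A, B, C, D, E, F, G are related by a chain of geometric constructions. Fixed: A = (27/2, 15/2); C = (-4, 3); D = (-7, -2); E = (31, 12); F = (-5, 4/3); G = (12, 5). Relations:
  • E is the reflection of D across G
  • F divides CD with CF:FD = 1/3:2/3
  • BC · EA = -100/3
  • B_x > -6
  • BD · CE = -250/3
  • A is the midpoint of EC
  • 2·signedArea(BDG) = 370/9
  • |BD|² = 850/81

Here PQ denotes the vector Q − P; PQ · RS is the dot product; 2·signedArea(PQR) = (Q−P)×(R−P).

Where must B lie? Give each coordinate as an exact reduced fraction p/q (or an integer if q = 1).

B = (-16/3, 7/9)

1. B_x = -16/3  [BD · CE = -250/3 ∩ 2·signedArea(BDG) = 370/9]
2. B_y = 7/9  [BD · CE = -250/3 ∩ 2·signedArea(BDG) = 370/9]
   → B = (-16/3, 7/9)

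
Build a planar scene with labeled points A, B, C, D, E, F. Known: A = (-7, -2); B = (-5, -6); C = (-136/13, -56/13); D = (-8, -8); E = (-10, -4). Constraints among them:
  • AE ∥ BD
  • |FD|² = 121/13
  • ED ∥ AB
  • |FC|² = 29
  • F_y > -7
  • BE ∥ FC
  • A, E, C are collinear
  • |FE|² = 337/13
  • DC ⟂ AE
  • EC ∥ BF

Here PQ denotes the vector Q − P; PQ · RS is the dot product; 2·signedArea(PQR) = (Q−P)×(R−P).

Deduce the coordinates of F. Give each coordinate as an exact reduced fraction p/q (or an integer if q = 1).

F = (-71/13, -82/13)

1. F_x = -71/13  [BE ∥ FC ∩ EC ∥ BF]
2. F_y = -82/13  [BE ∥ FC ∩ EC ∥ BF]
   → F = (-71/13, -82/13)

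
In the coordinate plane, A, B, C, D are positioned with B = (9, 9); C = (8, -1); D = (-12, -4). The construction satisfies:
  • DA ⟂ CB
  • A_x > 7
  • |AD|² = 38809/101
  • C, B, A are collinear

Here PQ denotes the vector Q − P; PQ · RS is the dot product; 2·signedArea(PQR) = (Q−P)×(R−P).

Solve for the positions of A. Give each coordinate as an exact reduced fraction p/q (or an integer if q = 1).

A = (758/101, -601/101)

1. A_x = 758/101  [C, B, A are collinear ∩ DA ⟂ CB]
2. A_y = -601/101  [C, B, A are collinear ∩ DA ⟂ CB]
   → A = (758/101, -601/101)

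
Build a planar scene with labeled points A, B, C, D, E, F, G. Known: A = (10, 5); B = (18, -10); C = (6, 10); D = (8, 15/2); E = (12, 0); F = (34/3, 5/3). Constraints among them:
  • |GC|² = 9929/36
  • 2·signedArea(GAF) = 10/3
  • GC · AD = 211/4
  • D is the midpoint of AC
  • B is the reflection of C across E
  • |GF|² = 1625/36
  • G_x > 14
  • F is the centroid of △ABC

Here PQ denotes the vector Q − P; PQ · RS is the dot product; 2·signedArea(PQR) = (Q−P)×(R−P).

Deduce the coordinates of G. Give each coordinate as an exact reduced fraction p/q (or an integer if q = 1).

1. G_x = 44/3  [2·signedArea(GAF) = 10/3 ∩ GC · AD = 211/4]
2. G_y = -25/6  [2·signedArea(GAF) = 10/3 ∩ GC · AD = 211/4]
   → G = (44/3, -25/6)

G = (44/3, -25/6)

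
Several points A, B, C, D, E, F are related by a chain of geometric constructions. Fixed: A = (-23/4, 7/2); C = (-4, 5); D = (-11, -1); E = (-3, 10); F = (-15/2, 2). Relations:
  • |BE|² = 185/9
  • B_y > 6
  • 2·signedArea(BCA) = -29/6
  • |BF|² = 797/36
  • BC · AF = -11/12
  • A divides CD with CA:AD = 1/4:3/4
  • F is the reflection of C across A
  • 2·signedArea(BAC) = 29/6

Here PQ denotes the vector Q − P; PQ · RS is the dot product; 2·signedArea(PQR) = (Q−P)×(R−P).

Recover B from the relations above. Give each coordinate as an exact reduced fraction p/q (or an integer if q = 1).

1. B_x = -17/3  [2·signedArea(BCA) = -29/6 ∩ BC · AF = -11/12]
2. B_y = 19/3  [2·signedArea(BCA) = -29/6 ∩ BC · AF = -11/12]
   → B = (-17/3, 19/3)

B = (-17/3, 19/3)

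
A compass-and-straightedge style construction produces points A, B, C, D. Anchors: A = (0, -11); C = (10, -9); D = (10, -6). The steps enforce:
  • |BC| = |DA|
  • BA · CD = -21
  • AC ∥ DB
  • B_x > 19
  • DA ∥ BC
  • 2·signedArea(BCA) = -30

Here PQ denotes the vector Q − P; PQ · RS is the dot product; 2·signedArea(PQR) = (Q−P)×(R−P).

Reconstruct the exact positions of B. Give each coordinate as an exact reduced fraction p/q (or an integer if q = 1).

B = (20, -4)

1. B_x = 20  [DA ∥ BC ∩ AC ∥ DB]
2. B_y = -4  [DA ∥ BC ∩ AC ∥ DB]
   → B = (20, -4)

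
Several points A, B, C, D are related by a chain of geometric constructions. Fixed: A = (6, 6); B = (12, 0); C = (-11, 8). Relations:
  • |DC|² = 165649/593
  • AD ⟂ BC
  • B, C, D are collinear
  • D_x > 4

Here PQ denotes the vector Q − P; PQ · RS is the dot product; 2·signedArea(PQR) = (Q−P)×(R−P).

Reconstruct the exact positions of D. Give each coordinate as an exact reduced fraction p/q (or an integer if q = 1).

D = (2838/593, 1488/593)

1. D_x = 2838/593  [B, C, D are collinear ∩ AD ⟂ BC]
2. D_y = 1488/593  [B, C, D are collinear ∩ AD ⟂ BC]
   → D = (2838/593, 1488/593)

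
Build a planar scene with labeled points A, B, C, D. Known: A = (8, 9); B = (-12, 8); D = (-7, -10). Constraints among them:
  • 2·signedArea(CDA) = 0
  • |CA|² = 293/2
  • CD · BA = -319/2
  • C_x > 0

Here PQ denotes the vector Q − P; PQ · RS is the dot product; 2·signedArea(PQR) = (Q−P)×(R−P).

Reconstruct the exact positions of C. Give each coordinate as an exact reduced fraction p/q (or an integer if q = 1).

1. C_x = 1/2  [2·signedArea(CDA) = 0 ∩ CD · BA = -319/2]
2. C_y = -1/2  [2·signedArea(CDA) = 0 ∩ CD · BA = -319/2]
   → C = (1/2, -1/2)

C = (1/2, -1/2)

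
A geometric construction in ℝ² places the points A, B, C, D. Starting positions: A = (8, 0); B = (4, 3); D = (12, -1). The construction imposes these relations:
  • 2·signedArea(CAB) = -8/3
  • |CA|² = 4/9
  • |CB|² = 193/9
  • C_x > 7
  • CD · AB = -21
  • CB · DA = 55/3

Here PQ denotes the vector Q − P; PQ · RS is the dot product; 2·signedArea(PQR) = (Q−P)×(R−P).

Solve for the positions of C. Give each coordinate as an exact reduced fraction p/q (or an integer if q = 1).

1. C_x = 8  [CD · AB = -21 ∩ CB · DA = 55/3]
2. C_y = 2/3  [CD · AB = -21 ∩ CB · DA = 55/3]
   → C = (8, 2/3)

C = (8, 2/3)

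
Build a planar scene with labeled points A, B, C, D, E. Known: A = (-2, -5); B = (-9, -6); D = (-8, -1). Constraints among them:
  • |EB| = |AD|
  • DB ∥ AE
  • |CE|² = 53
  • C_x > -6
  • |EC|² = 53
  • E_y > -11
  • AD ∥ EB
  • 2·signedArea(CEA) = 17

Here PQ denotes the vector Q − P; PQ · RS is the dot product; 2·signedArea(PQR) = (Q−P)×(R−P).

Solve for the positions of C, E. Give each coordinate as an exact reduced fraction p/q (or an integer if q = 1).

C = (-5, -3)
E = (-3, -10)

1. E_x = -3  [AD ∥ EB ∩ DB ∥ AE]
2. E_y = -10  [AD ∥ EB ∩ DB ∥ AE]
   → E = (-3, -10)
3. C_x = -5  [line -5·x + 1·y + -22 = 0 ∩ |CE|² = 53]
4. C_y = -3  [line -5·x + 1·y + -22 = 0 ∩ |CE|² = 53]
   → C = (-5, -3)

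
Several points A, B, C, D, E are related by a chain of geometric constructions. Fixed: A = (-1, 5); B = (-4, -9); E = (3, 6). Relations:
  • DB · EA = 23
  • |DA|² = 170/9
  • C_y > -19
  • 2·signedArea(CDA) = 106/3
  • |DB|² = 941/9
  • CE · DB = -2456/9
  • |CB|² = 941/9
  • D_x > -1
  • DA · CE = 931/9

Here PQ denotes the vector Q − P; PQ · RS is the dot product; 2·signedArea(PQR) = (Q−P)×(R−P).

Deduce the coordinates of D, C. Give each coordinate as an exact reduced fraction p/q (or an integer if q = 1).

1. D_x = -2/3  [line 4·x + 1·y + 2 = 0 ∩ |DA|² = 170/9]
2. D_y = 2/3  [line 4·x + 1·y + 2 = 0 ∩ |DA|² = 170/9]
   → D = (-2/3, 2/3)
3. C_x = -22/3  [CE · DB = -2456/9 ∩ 2·signedArea(CDA) = 106/3]
4. C_y = -56/3  [CE · DB = -2456/9 ∩ 2·signedArea(CDA) = 106/3]
   → C = (-22/3, -56/3)

C = (-22/3, -56/3)
D = (-2/3, 2/3)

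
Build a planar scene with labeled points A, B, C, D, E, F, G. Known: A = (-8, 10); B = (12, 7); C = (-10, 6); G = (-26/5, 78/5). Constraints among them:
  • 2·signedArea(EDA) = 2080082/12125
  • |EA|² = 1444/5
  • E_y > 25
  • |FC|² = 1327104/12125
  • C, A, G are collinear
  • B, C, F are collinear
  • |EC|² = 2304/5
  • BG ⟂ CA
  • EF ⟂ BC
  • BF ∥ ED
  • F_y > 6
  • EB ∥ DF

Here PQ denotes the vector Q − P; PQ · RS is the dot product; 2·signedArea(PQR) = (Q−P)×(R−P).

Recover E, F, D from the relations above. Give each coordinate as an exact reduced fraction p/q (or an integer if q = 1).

D = (-28976/2425, 59837/2425)
E = (-2/5, 126/5)
F = (1094/2425, 15702/2425)

1. F_x = 1094/2425  [line 1·x + -22·y + 142 = 0 ∩ |FC|² = 1327104/12125]
2. F_y = 15702/2425  [line 1·x + -22·y + 142 = 0 ∩ |FC|² = 1327104/12125]
   → F = (1094/2425, 15702/2425)
3. E_x = -2/5  [line 22·x + 1·y + -82/5 = 0 ∩ |EC|² = 2304/5]
4. E_y = 126/5  [line 22·x + 1·y + -82/5 = 0 ∩ |EC|² = 2304/5]
   → E = (-2/5, 126/5)
5. D_x = -28976/2425  [2·signedArea(EDA) = 2080082/12125 ∩ EB ∥ DF]
6. D_y = 59837/2425  [2·signedArea(EDA) = 2080082/12125 ∩ EB ∥ DF]
   → D = (-28976/2425, 59837/2425)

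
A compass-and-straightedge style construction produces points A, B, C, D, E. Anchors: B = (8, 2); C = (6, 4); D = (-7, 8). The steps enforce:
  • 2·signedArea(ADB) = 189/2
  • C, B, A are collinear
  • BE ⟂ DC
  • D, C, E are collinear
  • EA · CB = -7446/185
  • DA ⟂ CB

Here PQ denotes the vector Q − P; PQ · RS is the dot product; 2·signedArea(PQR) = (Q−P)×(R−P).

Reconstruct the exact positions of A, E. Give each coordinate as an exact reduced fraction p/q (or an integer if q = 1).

A = (-5/2, 25/2)
E = (1552/185, 604/185)

1. A_x = -5/2  [C, B, A are collinear ∩ DA ⟂ CB]
2. A_y = 25/2  [C, B, A are collinear ∩ DA ⟂ CB]
   → A = (-5/2, 25/2)
3. E_x = 1552/185  [D, C, E are collinear ∩ BE ⟂ DC]
4. E_y = 604/185  [D, C, E are collinear ∩ BE ⟂ DC]
   → E = (1552/185, 604/185)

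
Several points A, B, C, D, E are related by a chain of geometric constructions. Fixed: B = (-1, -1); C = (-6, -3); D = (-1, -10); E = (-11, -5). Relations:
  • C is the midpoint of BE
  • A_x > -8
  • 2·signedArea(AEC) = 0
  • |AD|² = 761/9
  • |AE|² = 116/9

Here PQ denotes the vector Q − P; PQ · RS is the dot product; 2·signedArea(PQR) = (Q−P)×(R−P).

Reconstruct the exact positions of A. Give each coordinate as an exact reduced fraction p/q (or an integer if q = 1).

1. A_x = -23/3  [line -2·x + 5·y + 3 = 0 ∩ |AE|² = 116/9]
2. A_y = -11/3  [line -2·x + 5·y + 3 = 0 ∩ |AE|² = 116/9]
   → A = (-23/3, -11/3)

A = (-23/3, -11/3)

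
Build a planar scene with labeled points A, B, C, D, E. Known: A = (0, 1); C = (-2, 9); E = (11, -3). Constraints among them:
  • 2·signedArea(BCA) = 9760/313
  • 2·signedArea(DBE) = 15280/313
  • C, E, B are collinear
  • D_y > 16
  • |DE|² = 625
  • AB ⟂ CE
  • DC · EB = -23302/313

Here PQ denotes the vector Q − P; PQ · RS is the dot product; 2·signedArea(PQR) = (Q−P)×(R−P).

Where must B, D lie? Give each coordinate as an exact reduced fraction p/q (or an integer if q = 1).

1. B_x = 960/313  [C, E, B are collinear ∩ AB ⟂ CE]
2. B_y = 1353/313  [C, E, B are collinear ∩ AB ⟂ CE]
   → B = (960/313, 1353/313)
3. D_x = -4  [DC · EB = -23302/313 ∩ 2·signedArea(DBE) = 15280/313]
4. D_y = 17  [DC · EB = -23302/313 ∩ 2·signedArea(DBE) = 15280/313]
   → D = (-4, 17)

B = (960/313, 1353/313)
D = (-4, 17)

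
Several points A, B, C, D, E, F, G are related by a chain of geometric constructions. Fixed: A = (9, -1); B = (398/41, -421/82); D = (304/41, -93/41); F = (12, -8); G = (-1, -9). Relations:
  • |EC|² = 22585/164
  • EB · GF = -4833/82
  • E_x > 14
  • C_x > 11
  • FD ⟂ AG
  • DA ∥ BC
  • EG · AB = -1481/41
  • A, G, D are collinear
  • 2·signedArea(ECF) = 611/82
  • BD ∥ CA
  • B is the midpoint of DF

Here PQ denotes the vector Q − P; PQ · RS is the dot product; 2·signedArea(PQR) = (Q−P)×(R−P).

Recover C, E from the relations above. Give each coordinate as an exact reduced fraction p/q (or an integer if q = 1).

1. C_x = 463/41  [BD ∥ CA ∩ DA ∥ BC]
2. C_y = -317/82  [BD ∥ CA ∩ DA ∥ BC]
   → C = (463/41, -317/82)
3. E_x = 15  [EB · GF = -4833/82 ∩ 2·signedArea(ECF) = 611/82]
4. E_y = -15  [EB · GF = -4833/82 ∩ 2·signedArea(ECF) = 611/82]
   → E = (15, -15)

C = (463/41, -317/82)
E = (15, -15)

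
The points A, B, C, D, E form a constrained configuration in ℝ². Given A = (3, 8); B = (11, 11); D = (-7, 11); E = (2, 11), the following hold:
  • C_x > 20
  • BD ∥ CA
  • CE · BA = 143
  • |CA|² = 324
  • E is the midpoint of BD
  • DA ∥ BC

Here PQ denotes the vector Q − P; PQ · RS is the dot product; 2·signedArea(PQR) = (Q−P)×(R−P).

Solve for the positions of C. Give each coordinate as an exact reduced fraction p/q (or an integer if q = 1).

1. C_x = 21  [BD ∥ CA ∩ DA ∥ BC]
2. C_y = 8  [BD ∥ CA ∩ DA ∥ BC]
   → C = (21, 8)

C = (21, 8)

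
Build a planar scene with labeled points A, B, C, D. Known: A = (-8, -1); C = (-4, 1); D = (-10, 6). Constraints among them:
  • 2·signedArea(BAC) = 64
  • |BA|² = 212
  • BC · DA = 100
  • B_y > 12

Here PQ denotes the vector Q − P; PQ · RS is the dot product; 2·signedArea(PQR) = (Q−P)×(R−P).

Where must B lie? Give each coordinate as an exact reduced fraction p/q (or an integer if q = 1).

B = (-12, 13)

1. B_x = -12  [2·signedArea(BAC) = 64 ∩ BC · DA = 100]
2. B_y = 13  [2·signedArea(BAC) = 64 ∩ BC · DA = 100]
   → B = (-12, 13)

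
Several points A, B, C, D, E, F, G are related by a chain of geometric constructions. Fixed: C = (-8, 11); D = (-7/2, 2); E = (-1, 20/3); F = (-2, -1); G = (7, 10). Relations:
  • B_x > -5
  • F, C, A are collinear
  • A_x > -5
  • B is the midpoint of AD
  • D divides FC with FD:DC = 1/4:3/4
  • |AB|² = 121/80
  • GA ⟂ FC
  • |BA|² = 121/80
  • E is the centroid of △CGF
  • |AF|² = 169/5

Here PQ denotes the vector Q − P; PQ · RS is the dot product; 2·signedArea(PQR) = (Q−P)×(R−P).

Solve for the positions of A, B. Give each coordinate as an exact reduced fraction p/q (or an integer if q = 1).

1. A_x = -23/5  [F, C, A are collinear ∩ GA ⟂ FC]
2. A_y = 21/5  [F, C, A are collinear ∩ GA ⟂ FC]
   → A = (-23/5, 21/5)
3. B_x = -81/20  [B is the midpoint of AD]
4. B_y = 31/10  [B is the midpoint of AD]
   → B = (-81/20, 31/10)

A = (-23/5, 21/5)
B = (-81/20, 31/10)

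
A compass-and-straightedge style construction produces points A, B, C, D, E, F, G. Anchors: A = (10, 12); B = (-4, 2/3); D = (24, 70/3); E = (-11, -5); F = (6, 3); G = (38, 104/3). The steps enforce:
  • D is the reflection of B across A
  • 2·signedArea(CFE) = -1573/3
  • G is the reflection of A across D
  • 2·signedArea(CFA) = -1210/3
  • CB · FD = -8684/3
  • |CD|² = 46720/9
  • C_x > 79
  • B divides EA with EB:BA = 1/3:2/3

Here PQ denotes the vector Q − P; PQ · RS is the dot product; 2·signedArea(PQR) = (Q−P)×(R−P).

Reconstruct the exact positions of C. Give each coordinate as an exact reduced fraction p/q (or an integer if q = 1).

1. C_x = 80  [2·signedArea(CFA) = -1210/3 ∩ 2·signedArea(CFE) = -1573/3]
2. C_y = 206/3  [2·signedArea(CFA) = -1210/3 ∩ 2·signedArea(CFE) = -1573/3]
   → C = (80, 206/3)

C = (80, 206/3)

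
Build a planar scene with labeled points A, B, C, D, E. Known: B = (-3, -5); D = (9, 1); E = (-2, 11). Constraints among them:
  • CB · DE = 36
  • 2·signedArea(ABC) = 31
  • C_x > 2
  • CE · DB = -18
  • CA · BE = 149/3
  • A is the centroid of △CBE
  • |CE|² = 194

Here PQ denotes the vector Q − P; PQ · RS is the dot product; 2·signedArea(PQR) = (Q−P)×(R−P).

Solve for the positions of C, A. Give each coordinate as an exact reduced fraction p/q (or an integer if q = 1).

1. C_x = 3  [CE · DB = -18 ∩ CB · DE = 36]
2. C_y = -2  [CE · DB = -18 ∩ CB · DE = 36]
   → C = (3, -2)
3. A_x = -2/3  [A is the centroid of △CBE]
4. A_y = 4/3  [A is the centroid of △CBE]
   → A = (-2/3, 4/3)

A = (-2/3, 4/3)
C = (3, -2)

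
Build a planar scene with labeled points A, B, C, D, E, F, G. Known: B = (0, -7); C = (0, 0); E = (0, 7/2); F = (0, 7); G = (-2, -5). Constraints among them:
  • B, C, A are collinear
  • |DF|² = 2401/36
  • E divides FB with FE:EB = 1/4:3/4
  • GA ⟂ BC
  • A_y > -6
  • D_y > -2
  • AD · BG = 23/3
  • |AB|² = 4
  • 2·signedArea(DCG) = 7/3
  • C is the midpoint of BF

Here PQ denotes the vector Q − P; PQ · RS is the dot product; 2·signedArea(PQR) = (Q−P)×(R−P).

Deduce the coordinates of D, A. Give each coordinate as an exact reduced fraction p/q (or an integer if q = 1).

A = (0, -5)
D = (0, -7/6)

1. A_x = 0  [B, C, A are collinear ∩ GA ⟂ BC]
2. A_y = -5  [B, C, A are collinear ∩ GA ⟂ BC]
   → A = (0, -5)
3. D_x = 0  [2·signedArea(DCG) = 7/3 ∩ AD · BG = 23/3]
4. D_y = -7/6  [2·signedArea(DCG) = 7/3 ∩ AD · BG = 23/3]
   → D = (0, -7/6)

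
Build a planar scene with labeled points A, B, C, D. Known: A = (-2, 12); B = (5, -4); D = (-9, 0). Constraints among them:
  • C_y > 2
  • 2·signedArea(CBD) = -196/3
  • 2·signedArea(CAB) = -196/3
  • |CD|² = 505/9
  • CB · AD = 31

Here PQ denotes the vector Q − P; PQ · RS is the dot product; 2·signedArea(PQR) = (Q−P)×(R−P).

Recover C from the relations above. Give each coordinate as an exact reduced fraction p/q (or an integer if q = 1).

C = (-2, 8/3)

1. C_x = -2  [2·signedArea(CAB) = -196/3 ∩ CB · AD = 31]
2. C_y = 8/3  [2·signedArea(CAB) = -196/3 ∩ CB · AD = 31]
   → C = (-2, 8/3)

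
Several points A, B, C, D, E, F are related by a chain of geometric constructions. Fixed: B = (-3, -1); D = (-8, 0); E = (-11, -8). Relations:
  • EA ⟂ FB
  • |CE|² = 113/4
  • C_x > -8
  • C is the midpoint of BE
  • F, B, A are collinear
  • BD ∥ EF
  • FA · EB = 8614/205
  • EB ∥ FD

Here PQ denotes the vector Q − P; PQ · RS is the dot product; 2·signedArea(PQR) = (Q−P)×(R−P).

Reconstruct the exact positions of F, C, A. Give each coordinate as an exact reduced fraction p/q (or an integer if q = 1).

A = (-2513/205, -1081/205)
C = (-7, -9/2)
F = (-16, -7)

1. F_x = -16  [EB ∥ FD ∩ BD ∥ EF]
2. F_y = -7  [EB ∥ FD ∩ BD ∥ EF]
   → F = (-16, -7)
3. C_x = -7  [C is the midpoint of BE]
4. C_y = -9/2  [C is the midpoint of BE]
   → C = (-7, -9/2)
5. A_x = -2513/205  [F, B, A are collinear ∩ EA ⟂ FB]
6. A_y = -1081/205  [F, B, A are collinear ∩ EA ⟂ FB]
   → A = (-2513/205, -1081/205)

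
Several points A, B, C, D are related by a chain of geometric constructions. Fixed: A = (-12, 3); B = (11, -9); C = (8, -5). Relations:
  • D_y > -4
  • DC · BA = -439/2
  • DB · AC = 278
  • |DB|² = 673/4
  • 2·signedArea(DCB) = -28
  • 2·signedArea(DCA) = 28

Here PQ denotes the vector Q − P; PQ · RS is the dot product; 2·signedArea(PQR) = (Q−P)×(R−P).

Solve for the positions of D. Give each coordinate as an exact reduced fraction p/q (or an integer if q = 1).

1. D_x = -1/2  [2·signedArea(DCB) = -28 ∩ DC · BA = -439/2]
2. D_y = -3  [2·signedArea(DCB) = -28 ∩ DC · BA = -439/2]
   → D = (-1/2, -3)

D = (-1/2, -3)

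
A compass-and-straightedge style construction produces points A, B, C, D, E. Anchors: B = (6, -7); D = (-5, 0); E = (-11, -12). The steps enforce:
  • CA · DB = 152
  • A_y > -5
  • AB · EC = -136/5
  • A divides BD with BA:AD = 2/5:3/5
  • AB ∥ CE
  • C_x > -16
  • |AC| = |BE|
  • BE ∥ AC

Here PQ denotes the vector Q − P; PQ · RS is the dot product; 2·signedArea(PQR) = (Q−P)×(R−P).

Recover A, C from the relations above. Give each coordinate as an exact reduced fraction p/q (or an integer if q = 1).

1. A_x = 8/5  [A divides BD with BA:AD = 2/5:3/5]
2. A_y = -21/5  [A divides BD with BA:AD = 2/5:3/5]
   → A = (8/5, -21/5)
3. C_x = -77/5  [AB ∥ CE ∩ BE ∥ AC]
4. C_y = -46/5  [AB ∥ CE ∩ BE ∥ AC]
   → C = (-77/5, -46/5)

A = (8/5, -21/5)
C = (-77/5, -46/5)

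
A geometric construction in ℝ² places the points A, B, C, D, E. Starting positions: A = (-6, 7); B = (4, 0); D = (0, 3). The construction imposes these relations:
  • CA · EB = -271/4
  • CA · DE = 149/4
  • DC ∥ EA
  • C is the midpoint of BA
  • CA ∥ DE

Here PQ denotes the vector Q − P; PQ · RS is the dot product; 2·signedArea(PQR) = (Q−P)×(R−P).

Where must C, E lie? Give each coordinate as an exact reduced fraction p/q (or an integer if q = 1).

1. C_x = -1  [C is the midpoint of BA]
2. C_y = 7/2  [C is the midpoint of BA]
   → C = (-1, 7/2)
3. E_x = -5  [DC ∥ EA ∩ CA ∥ DE]
4. E_y = 13/2  [DC ∥ EA ∩ CA ∥ DE]
   → E = (-5, 13/2)

C = (-1, 7/2)
E = (-5, 13/2)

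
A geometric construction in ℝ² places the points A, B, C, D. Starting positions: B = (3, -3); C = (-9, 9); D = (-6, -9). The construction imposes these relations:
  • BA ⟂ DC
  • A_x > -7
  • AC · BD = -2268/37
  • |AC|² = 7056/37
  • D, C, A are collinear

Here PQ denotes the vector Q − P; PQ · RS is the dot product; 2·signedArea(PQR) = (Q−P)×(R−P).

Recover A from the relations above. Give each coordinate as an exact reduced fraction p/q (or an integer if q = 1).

1. A_x = -249/37  [D, C, A are collinear ∩ BA ⟂ DC]
2. A_y = -171/37  [D, C, A are collinear ∩ BA ⟂ DC]
   → A = (-249/37, -171/37)

A = (-249/37, -171/37)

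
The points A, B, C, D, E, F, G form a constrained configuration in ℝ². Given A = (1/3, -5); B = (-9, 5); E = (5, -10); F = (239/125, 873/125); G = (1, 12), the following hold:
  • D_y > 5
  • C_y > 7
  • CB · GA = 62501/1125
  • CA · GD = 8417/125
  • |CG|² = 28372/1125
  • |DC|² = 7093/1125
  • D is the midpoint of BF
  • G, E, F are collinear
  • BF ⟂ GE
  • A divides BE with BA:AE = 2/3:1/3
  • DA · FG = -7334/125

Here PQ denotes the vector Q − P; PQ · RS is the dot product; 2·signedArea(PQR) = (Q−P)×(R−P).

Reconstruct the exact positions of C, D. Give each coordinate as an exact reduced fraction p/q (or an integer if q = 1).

C = (-761/375, 2998/375)
D = (-443/125, 749/125)

1. D_x = -443/125  [D is the midpoint of BF]
2. D_y = 749/125  [D is the midpoint of BF]
   → D = (-443/125, 749/125)
3. C_x = -761/375  [CB · GA = 62501/1125 ∩ CA · GD = 8417/125]
4. C_y = 2998/375  [CB · GA = 62501/1125 ∩ CA · GD = 8417/125]
   → C = (-761/375, 2998/375)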